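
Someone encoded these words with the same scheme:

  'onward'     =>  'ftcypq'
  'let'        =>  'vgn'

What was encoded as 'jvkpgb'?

zenith

The output letters match the input read backwards, each shifted +2: onward reversed is drawno. Read the word backwards and shift each letter +2.
Reversing it on jvkpgb: shift back: j−2=h, v−2=t, k−2=i, p−2=n, g−2=e, b−2=z → htinez; then reverse → zenith.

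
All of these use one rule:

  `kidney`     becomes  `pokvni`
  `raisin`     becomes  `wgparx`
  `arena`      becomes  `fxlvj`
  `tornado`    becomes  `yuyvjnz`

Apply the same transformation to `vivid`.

In kidney: k→p is +5, i→o is +6, d→k is +7, n→v is +8 — the shift increases by 1 each position. Letter i (0-indexed) is shifted by i+5, so successive shifts are 5, 6, 7, ….
For vivid: v+5=a, i+6=o, v+7=c, i+8=q, d+9=m.

aocqm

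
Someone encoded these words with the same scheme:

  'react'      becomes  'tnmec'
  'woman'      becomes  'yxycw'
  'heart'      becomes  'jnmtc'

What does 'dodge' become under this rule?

fxpin

The shifts repeat in a cycle of length 3: positions 0,1,… shift by +2, +9, +12, then the pattern repeats.
On dodge: d+2=f, o+9=x, d+12=p, g+2=i, e+9=n.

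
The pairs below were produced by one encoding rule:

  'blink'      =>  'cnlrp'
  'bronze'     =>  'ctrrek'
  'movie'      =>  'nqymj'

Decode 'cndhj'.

blade

Letter i (0-indexed) is shifted by i+1, so successive shifts are 1, 2, 3, ….
Decoding cndhj: c−1=b, n−2=l, d−3=a, h−4=d, j−5=e.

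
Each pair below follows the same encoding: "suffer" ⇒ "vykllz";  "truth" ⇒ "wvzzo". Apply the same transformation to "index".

lrike

In suffer: s→v is +3, u→y is +4, f→k is +5, f→l is +6 — the shift increases by 1 each position. Letter i (0-indexed) is shifted by i+3, so successive shifts are 3, 4, 5, ….
On index: i+3=l, n+4=r, d+5=i, e+6=k, x+7=e.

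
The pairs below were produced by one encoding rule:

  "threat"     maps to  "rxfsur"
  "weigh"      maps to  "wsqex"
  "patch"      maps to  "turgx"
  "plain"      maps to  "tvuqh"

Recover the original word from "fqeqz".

rigid

t(19)→r(17) and h(7)→x(23) fit y≡19x+20 (mod 26); the inverse of 19 mod 26 is 11. This is an affine cipher: with a=0,…,z=25, each position x becomes (19x+20) mod 26.
Undoing it on fqeqz: f(5)→11·(5−20)≡17=r; q(16)→11·(16−20)≡8=i; e(4)→11·(4−20)≡6=g; q(16)→11·(16−20)≡8=i; z(25)→11·(25−20)≡3=d (all mod 26).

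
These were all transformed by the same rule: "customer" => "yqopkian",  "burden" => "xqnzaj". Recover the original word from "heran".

This is a Caesar cipher with shift 22.
Undoing it on heran: h−22=l, e−22=i, r−22=v, a−22=e, n−22=r.

liver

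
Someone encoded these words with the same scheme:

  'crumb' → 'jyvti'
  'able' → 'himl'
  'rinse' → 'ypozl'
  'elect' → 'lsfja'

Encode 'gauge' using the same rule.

Shifts by position in crumb: pos 0: c→j (+7), pos 1: r→y (+7), pos 2: u→v (+1), pos 3: m→t (+7), pos 4: b→i (+7) — repeating every 3. It's a Vigenère-style cipher with numeric key [7,7,1]: position i shifts by key[i mod 3].
Applying it to gauge: g+7=n, a+7=h, u+1=v, g+7=n, e+7=l.

nhvnl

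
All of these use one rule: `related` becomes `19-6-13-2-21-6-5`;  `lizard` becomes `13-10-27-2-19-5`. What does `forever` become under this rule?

7-16-19-6-23-6-19

r is letter #18 and maps to 19: an offset of 1. The number is (letter's place in the alphabet, a=1) + 1.
For forever: f=6→7, o=15→16, r=18→19, e=5→6, v=22→23, e=5→6, r=18→19.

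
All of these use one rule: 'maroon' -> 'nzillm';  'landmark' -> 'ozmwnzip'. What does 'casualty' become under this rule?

Each pair mirrors across the alphabet (m↔n, a↔z, r↔i): positions sum to 25. Each letter is replaced by its mirror in the alphabet: a↔z, b↔y, c↔x, and so on (the Atbash cipher).
On casualty: c↔x, a↔z, s↔h, u↔f, a↔z, l↔o, t↔g, y↔b.

xzhfzogb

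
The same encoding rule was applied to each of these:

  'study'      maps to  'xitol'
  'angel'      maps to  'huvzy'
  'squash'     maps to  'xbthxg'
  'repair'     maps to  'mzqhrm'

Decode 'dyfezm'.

s(18)→x(23) and t(19)→i(8) fit y≡11x+7 (mod 26); the inverse of 11 mod 26 is 19. This is an affine cipher: with a=0,…,z=25, each position x becomes (11x+7) mod 26.
Undoing it on dyfezm: d(3)→19·(3−7)≡2=c; y(24)→19·(24−7)≡11=l; f(5)→19·(5−7)≡14=o; e(4)→19·(4−7)≡21=v; z(25)→19·(25−7)≡4=e; m(12)→19·(12−7)≡17=r (all mod 26).

clover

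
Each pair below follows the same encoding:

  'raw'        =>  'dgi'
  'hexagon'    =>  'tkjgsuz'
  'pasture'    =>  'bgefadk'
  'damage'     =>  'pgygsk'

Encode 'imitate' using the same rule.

The shift depends on letter class: consonant r→d is +12, but vowel a→g is +6. Vowels shift forward by 6 and consonants shift forward by 12.
For imitate: i(vowel)+6=o, m(cons)+12=y, i(vowel)+6=o, t(cons)+12=f, a(vowel)+6=g, t(cons)+12=f, e(vowel)+6=k.

oyofgfk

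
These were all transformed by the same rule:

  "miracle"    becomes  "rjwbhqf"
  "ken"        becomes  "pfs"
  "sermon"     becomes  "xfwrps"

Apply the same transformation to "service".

The shift depends on letter class: consonant m→r is +5, but vowel i→j is +1. Vowels shift forward by 1 and consonants shift forward by 5.
On service: s(cons)+5=x, e(vowel)+1=f, r(cons)+5=w, v(cons)+5=a, i(vowel)+1=j, c(cons)+5=h, e(vowel)+1=f.

xfwajhf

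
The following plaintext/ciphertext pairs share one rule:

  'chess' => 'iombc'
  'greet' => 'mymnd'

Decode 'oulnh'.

index

In chess: c→i is +6, h→o is +7, e→m is +8, s→b is +9 — the shift increases by 1 each position. Letter i (0-indexed) is shifted by i+6, so successive shifts are 6, 7, 8, ….
Reversing it on oulnh: o−6=i, u−7=n, l−8=d, n−9=e, h−10=x.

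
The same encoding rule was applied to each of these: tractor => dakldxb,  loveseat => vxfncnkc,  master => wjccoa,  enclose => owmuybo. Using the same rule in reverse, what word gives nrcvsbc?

Shifts by position in tractor: pos 0: t→d (+10), pos 1: r→a (+9), pos 2: a→k (+10), pos 3: c→l (+9) — repeating every 2. The shifts repeat in a cycle of length 2: positions 0,1,… shift by +10, +9, then the pattern repeats.
Reversing it on nrcvsbc: n−10=d, r−9=i, c−10=s, v−9=m, s−10=i, b−9=s, c−10=s.

dismiss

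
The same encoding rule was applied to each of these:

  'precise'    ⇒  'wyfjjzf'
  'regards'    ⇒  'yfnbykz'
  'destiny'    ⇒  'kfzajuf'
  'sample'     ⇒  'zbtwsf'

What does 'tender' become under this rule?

afukfy

The shift depends on letter class: consonant p→w is +7, but vowel e→f is +1. Two shifts are in play — +1 for a/e/i/o/u, +7 for every other letter.
For tender: t(cons)+7=a, e(vowel)+1=f, n(cons)+7=u, d(cons)+7=k, e(vowel)+1=f, r(cons)+7=y.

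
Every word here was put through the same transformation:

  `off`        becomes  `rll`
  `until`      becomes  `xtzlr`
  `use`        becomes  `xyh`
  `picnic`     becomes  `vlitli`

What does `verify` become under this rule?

bhxlle

The shift depends on letter class: consonant f→l is +6, but vowel o→r is +3. Vowels shift forward by 3 and consonants shift forward by 6.
Applying it to verify: v(cons)+6=b, e(vowel)+3=h, r(cons)+6=x, i(vowel)+3=l, f(cons)+6=l, y(cons)+6=e.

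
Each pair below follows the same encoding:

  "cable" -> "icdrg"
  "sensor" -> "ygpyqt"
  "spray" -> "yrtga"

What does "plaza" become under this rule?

vncfc

Shifts by position in cable: pos 0: c→i (+6), pos 1: a→c (+2), pos 2: b→d (+2), pos 3: l→r (+6), pos 4: e→g (+2) — repeating every 3. The shifts repeat in a cycle of length 3: positions 0,1,… shift by +6, +2, +2, then the pattern repeats.
Applying it to plaza: p+6=v, l+2=n, a+2=c, z+6=f, a+2=c.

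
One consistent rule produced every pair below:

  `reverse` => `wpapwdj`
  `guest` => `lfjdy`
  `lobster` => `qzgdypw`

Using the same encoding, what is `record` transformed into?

Shifts by position in reverse: pos 0: r→w (+5), pos 1: e→p (+11), pos 2: v→a (+5), pos 3: e→p (+11) — repeating every 2. It's a Vigenère-style cipher with numeric key [5,11]: position i shifts by key[i mod 2].
For record: r+5=w, e+11=p, c+5=h, o+11=z, r+5=w, d+11=o.

wphzwo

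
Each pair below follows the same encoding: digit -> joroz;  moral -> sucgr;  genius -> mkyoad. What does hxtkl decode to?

A repeating key of period 3 is used — shifts +6, +6, +11 over and over.
Decoding hxtkl: h−6=b, x−6=r, t−11=i, k−6=e, l−6=f.

brief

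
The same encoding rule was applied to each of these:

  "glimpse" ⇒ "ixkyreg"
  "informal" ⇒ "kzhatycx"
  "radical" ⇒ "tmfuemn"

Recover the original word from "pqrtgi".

nephew

It's a Vigenère-style cipher with numeric key [2,12]: position i shifts by key[i mod 2].
Undoing it on pqrtgi: p−2=n, q−12=e, r−2=p, t−12=h, g−2=e, i−12=w.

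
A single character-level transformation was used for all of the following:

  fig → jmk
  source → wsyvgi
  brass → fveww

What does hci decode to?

dye

Compare letters: f→j is +4, i→m is +4, g→k is +4 — a constant shift. Each letter is shifted forward by 4 in the alphabet (a Caesar shift of +4).
Decoding hci: h−4=d, c−4=y, i−4=e.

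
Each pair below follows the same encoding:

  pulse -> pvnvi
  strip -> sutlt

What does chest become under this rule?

The shift increases by 1 at each position, starting from +0: 0, 1, 2, ….
Applying it to chest: c+0=c, h+1=i, e+2=g, s+3=v, t+4=x.

cigvx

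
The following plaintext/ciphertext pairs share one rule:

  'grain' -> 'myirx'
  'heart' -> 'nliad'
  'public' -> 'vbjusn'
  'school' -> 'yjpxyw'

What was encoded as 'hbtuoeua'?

In grain: g→m is +6, r→y is +7, a→i is +8, i→r is +9 — the shift increases by 1 each position. Letter i (0-indexed) is shifted by i+6, so successive shifts are 6, 7, 8, ….
Undoing it on hbtuoeua: h−6=b, b−7=u, t−8=l, u−9=l, o−10=e, e−11=t, u−12=i, a−13=n.

bulletin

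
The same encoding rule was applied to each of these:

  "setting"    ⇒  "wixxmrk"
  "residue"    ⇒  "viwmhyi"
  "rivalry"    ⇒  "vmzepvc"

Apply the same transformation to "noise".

rsmwi

Compare letters: s→w is +4, e→i is +4, t→x is +4 — a constant shift. This is a Caesar cipher with shift 4.
On noise: n+4=r, o+4=s, i+4=m, s+4=w, e+4=i.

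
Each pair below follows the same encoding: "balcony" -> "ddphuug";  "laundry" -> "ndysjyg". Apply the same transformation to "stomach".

uwsrgjp

In balcony: b→d is +2, a→d is +3, l→p is +4, c→h is +5 — the shift increases by 1 each position. The shift increases by 1 at each position, starting from +2: 2, 3, 4, ….
Applying it to stomach: s+2=u, t+3=w, o+4=s, m+5=r, a+6=g, c+7=j, h+8=p.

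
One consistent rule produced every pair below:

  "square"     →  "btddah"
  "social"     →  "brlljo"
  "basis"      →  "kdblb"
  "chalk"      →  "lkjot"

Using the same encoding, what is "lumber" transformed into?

Shifts by position in square: pos 0: s→b (+9), pos 1: q→t (+3), pos 2: u→d (+9), pos 3: a→d (+3) — repeating every 2. A repeating key of period 2 is used — shifts +9, +3 over and over.
For lumber: l+9=u, u+3=x, m+9=v, b+3=e, e+9=n, r+3=u.

uxvenu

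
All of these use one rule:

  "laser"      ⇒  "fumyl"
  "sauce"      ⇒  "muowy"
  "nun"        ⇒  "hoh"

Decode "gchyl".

miner

Each letter is shifted forward by 20 in the alphabet (a Caesar shift of +20).
Undoing it on gchyl: g−20=m, c−20=i, h−20=n, y−20=e, l−20=r.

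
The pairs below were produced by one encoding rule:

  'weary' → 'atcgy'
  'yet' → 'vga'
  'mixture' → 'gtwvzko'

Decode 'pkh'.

fin

The output letters match the input read backwards, each shifted +2: weary reversed is yraew. The word is reversed, then every letter is shifted forward by 2.
Reversing it on pkh: shift back: p−2=n, k−2=i, h−2=f → nif; then reverse → fin.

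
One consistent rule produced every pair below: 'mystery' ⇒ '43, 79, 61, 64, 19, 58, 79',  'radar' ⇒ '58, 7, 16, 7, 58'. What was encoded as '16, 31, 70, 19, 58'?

m(#13)→43 and y(#25)→79: differences scale by 3, so n = 3·pos + 4. Each letter becomes 3×(its alphabet position, a=1..z=26) + 4.
Reversing it on 16, 31, 70, 19, 58: 16→(16−4)÷3=4=d, 31→(31−4)÷3=9=i, 70→(70−4)÷3=22=v, 19→(19−4)÷3=5=e, 58→(58−4)÷3=18=r.

diver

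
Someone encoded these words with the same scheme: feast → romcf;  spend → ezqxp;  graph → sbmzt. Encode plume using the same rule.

Shifts by position in feast: pos 0: f→r (+12), pos 1: e→o (+10), pos 2: a→m (+12), pos 3: s→c (+10) — repeating every 2. It's a Vigenère-style cipher with numeric key [12,10]: position i shifts by key[i mod 2].
For plume: p+12=b, l+10=v, u+12=g, m+10=w, e+12=q.

bvgwq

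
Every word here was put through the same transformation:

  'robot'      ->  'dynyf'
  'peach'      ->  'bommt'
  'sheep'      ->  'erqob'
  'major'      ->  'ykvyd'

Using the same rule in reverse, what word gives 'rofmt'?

fetch

The shifts repeat in a cycle of length 2: positions 0,1,… shift by +12, +10, then the pattern repeats.
Reversing it on rofmt: r−12=f, o−10=e, f−12=t, m−10=c, t−12=h.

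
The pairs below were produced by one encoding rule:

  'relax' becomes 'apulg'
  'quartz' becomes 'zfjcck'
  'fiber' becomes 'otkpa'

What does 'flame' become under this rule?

owjxn

Shifts by position in relax: pos 0: r→a (+9), pos 1: e→p (+11), pos 2: l→u (+9), pos 3: a→l (+11) — repeating every 2. The shifts repeat in a cycle of length 2: positions 0,1,… shift by +9, +11, then the pattern repeats.
Applying it to flame: f+9=o, l+11=w, a+9=j, m+11=x, e+9=n.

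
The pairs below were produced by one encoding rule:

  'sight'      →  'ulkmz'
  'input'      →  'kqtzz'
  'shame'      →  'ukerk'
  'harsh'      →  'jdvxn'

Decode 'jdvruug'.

Each letter shifts forward by (position + 2), i.e. 2, 3, 4, … — the shift grows by one for each successive letter.
Decoding jdvruug: j−2=h, d−3=a, v−4=r, r−5=m, u−6=o, u−7=n, g−8=y.

harmony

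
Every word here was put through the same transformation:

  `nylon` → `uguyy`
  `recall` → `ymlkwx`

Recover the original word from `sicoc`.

In nylon: n→u is +7, y→g is +8, l→u is +9, o→y is +10 — the shift increases by 1 each position. The shift increases by 1 at each position, starting from +7: 7, 8, 9, ….
Reversing it on sicoc: s−7=l, i−8=a, c−9=t, o−10=e, c−11=r.

later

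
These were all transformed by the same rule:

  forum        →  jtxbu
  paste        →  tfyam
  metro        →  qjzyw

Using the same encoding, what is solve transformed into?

wtrcm

In forum: f→j is +4, o→t is +5, r→x is +6, u→b is +7 — the shift increases by 1 each position. The shift increases by 1 at each position, starting from +4: 4, 5, 6, ….
On solve: s+4=w, o+5=t, l+6=r, v+7=c, e+8=m.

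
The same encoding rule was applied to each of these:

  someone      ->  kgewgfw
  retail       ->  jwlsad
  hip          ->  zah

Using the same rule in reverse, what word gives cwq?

Every letter moves 18 places later in the alphabet, wrapping around z→a.
Undoing it on cwq: c−18=k, w−18=e, q−18=y.

key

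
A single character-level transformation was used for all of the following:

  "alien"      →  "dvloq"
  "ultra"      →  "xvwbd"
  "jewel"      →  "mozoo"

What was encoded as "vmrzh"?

scope

Shifts by position in alien: pos 0: a→d (+3), pos 1: l→v (+10), pos 2: i→l (+3), pos 3: e→o (+10) — repeating every 2. It's a Vigenère-style cipher with numeric key [3,10]: position i shifts by key[i mod 2].
Decoding vmrzh: v−3=s, m−10=c, r−3=o, z−10=p, h−3=e.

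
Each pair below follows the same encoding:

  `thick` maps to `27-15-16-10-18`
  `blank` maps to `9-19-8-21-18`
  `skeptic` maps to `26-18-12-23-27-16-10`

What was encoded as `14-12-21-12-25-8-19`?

general

t is letter #20 and maps to 27: an offset of 7. The number is (letter's place in the alphabet, a=1) + 7.
Undoing it on 14-12-21-12-25-8-19: 14→(14−7)÷1=7=g, 12→(12−7)÷1=5=e, 21→(21−7)÷1=14=n, 12→(12−7)÷1=5=e, 25→(25−7)÷1=18=r, 8→(8−7)÷1=1=a, 19→(19−7)÷1=12=l.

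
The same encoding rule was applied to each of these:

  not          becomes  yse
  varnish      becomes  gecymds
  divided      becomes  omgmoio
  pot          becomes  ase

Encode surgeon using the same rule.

The shift depends on letter class: consonant n→y is +11, but vowel o→s is +4. The rule splits by letter class: vowels +4, consonants +11.
For surgeon: s(cons)+11=d, u(vowel)+4=y, r(cons)+11=c, g(cons)+11=r, e(vowel)+4=i, o(vowel)+4=s, n(cons)+11=y.

dycrisy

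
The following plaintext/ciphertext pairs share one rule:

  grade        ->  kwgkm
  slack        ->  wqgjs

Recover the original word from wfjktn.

In grade: g→k is +4, r→w is +5, a→g is +6, d→k is +7 — the shift increases by 1 each position. Letter i (0-indexed) is shifted by i+4, so successive shifts are 4, 5, 6, ….
Reversing it on wfjktn: w−4=s, f−5=a, j−6=d, k−7=d, t−8=l, n−9=e.

saddle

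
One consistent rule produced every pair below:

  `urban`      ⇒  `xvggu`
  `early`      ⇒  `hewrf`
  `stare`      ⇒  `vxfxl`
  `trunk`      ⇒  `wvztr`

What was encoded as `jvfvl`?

The shift increases by 1 at each position, starting from +3: 3, 4, 5, ….
Reversing it on jvfvl: j−3=g, v−4=r, f−5=a, v−6=p, l−7=e.

grape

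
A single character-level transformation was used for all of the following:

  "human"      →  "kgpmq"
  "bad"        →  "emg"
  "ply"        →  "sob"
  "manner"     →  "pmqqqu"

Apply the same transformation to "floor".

The shift depends on letter class: consonant h→k is +3, but vowel u→g is +12. Vowels shift forward by 12 and consonants shift forward by 3.
For floor: f(cons)+3=i, l(cons)+3=o, o(vowel)+12=a, o(vowel)+12=a, r(cons)+3=u.

ioaau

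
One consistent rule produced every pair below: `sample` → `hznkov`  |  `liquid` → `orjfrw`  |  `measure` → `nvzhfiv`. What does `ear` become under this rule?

vzi

Each pair mirrors across the alphabet (s↔h, a↔z, m↔n): positions sum to 25. Letters are reflected about the middle of the alphabet (position → 25−position): Atbash.
For ear: e↔v, a↔z, r↔i.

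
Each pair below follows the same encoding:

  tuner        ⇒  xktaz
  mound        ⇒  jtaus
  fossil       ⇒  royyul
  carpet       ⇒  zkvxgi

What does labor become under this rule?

xuhgr

The output letters match the input read backwards, each shifted +6: tuner reversed is renut. The word is reversed, then every letter is shifted forward by 6.
On labor: reverse → robal; then shift: r+6=x, o+6=u, b+6=h, a+6=g, l+6=r.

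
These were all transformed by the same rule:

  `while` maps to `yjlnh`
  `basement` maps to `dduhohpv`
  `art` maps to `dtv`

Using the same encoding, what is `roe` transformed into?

Vowels shift forward by 3 and consonants shift forward by 2.
For roe: r(cons)+2=t, o(vowel)+3=r, e(vowel)+3=h.

trh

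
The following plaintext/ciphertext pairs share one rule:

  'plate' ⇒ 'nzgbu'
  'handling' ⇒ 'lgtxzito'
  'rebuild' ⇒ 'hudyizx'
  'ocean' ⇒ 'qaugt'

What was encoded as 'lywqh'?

humor

p(15)→n(13) and l(11)→z(25) fit y≡23x+6 (mod 26); the inverse of 23 mod 26 is 17. Treating letters as 0–25, the rule is x ↦ 23x + 6 (mod 26).
Reversing it on lywqh: l(11)→17·(11−6)≡7=h; y(24)→17·(24−6)≡20=u; w(22)→17·(22−6)≡12=m; q(16)→17·(16−6)≡14=o; h(7)→17·(7−6)≡17=r (all mod 26).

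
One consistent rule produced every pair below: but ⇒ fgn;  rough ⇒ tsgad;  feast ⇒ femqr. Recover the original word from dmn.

bar

The output letters match the input read backwards, each shifted +12: but reversed is tub. Two steps: reverse the string, then apply a Caesar shift of +12.
Decoding dmn: shift back: d−12=r, m−12=a, n−12=b → rab; then reverse → bar.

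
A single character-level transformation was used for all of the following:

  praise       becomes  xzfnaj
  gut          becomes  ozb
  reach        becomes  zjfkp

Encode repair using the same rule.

zjxfnz

The shift depends on letter class: consonant p→x is +8, but vowel a→f is +5. The rule splits by letter class: vowels +5, consonants +8.
For repair: r(cons)+8=z, e(vowel)+5=j, p(cons)+8=x, a(vowel)+5=f, i(vowel)+5=n, r(cons)+8=z.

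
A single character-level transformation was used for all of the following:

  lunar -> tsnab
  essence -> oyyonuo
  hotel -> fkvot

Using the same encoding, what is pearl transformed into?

l(11)→t(19) and u(20)→s(18) fit y≡23x+0 (mod 26); the inverse of 23 mod 26 is 17. Each letter's alphabet position (a=0..z=25) is mapped through 23·x+0 mod 26 — an affine cipher.
Applying it to pearl: p(15)→23·15+0≡7=h; e(4)→23·4+0≡14=o; a(0)→23·0+0≡0=a; r(17)→23·17+0≡1=b; l(11)→23·11+0≡19=t (all mod 26).

hoabt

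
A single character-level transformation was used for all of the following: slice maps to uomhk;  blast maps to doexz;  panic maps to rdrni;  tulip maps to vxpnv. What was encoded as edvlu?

cargo

In slice: s→u is +2, l→o is +3, i→m is +4, c→h is +5 — the shift increases by 1 each position. The shift increases by 1 at each position, starting from +2: 2, 3, 4, ….
Decoding edvlu: e−2=c, d−3=a, v−4=r, l−5=g, u−6=o.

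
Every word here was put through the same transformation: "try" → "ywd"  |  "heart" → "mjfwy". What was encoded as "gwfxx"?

brass

Compare letters: t→y is +5, r→w is +5, y→d is +5 — a constant shift. This is a Caesar cipher with shift 5.
Reversing it on gwfxx: g−5=b, w−5=r, f−5=a, x−5=s, x−5=s.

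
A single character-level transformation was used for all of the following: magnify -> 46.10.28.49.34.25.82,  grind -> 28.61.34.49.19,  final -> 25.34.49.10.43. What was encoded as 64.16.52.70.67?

scout

With a=1..z=26, the number is 3·pos + 7.
Decoding 64.16.52.70.67: 64→(64−7)÷3=19=s, 16→(16−7)÷3=3=c, 52→(52−7)÷3=15=o, 70→(70−7)÷3=21=u, 67→(67−7)÷3=20=t.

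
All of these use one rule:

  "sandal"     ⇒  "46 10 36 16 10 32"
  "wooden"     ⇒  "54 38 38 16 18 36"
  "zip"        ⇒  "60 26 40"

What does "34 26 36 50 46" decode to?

minus

s(#19)→46 and a(#1)→10: differences scale by 2, so n = 2·pos + 8. The formula is n = 2×(alphabet index, a=1) + 8.
Reversing it on 34 26 36 50 46: 34→(34−8)÷2=13=m, 26→(26−8)÷2=9=i, 36→(36−8)÷2=14=n, 50→(50−8)÷2=21=u, 46→(46−8)÷2=19=s.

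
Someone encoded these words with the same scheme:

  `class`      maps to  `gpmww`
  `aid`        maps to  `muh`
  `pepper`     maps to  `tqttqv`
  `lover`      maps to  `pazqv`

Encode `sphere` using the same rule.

The shift depends on letter class: consonant c→g is +4, but vowel a→m is +12. The rule splits by letter class: vowels +12, consonants +4.
On sphere: s(cons)+4=w, p(cons)+4=t, h(cons)+4=l, e(vowel)+12=q, r(cons)+4=v, e(vowel)+12=q.

wtlqvq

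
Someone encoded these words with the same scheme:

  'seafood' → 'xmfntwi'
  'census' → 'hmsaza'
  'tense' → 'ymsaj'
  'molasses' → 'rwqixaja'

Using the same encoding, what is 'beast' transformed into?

gmfay

Shifts by position in seafood: pos 0: s→x (+5), pos 1: e→m (+8), pos 2: a→f (+5), pos 3: f→n (+8) — repeating every 2. It's a Vigenère-style cipher with numeric key [5,8]: position i shifts by key[i mod 2].
Applying it to beast: b+5=g, e+8=m, a+5=f, s+8=a, t+5=y.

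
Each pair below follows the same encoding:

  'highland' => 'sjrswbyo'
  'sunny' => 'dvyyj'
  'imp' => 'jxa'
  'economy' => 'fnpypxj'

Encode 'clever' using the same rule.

The rule splits by letter class: vowels +1, consonants +11.
On clever: c(cons)+11=n, l(cons)+11=w, e(vowel)+1=f, v(cons)+11=g, e(vowel)+1=f, r(cons)+11=c.

nwfgfc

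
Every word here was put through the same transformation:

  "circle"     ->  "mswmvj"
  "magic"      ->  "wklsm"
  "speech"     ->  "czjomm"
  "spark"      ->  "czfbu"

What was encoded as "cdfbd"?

It's a Vigenère-style cipher with numeric key [10,10,5]: position i shifts by key[i mod 3].
Decoding cdfbd: c−10=s, d−10=t, f−5=a, b−10=r, d−10=t.

start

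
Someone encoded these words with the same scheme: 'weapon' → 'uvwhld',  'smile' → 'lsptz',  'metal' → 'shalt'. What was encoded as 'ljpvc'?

voice

Two steps: reverse the string, then apply a Caesar shift of +7.
Decoding ljpvc: shift back: l−7=e, j−7=c, p−7=i, v−7=o, c−7=v → eciov; then reverse → voice.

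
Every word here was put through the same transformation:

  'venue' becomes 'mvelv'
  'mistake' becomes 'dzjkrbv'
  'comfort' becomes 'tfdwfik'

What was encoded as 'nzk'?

wit

Compare letters: v→m is +17, e→v is +17, n→e is +17 — a constant shift. This is a Caesar cipher with shift 17.
Undoing it on nzk: n−17=w, z−17=i, k−17=t.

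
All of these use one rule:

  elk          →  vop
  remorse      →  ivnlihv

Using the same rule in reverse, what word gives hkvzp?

speak

Each pair mirrors across the alphabet (e↔v, l↔o, k↔p): positions sum to 25. Each letter is replaced by its mirror in the alphabet: a↔z, b↔y, c↔x, and so on (the Atbash cipher).
Decoding hkvzp: h↔s, k↔p, v↔e, z↔a, p↔k.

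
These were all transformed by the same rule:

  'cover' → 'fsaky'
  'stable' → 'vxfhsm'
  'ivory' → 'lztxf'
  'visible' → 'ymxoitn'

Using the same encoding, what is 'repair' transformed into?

uiugpz

In cover: c→f is +3, o→s is +4, v→a is +5, e→k is +6 — the shift increases by 1 each position. Letter i (0-indexed) is shifted by i+3, so successive shifts are 3, 4, 5, ….
For repair: r+3=u, e+4=i, p+5=u, a+6=g, i+7=p, r+8=z.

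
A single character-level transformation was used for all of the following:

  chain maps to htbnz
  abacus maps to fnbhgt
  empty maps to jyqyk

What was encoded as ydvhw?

truck

Shifts by position in chain: pos 0: c→h (+5), pos 1: h→t (+12), pos 2: a→b (+1), pos 3: i→n (+5), pos 4: n→z (+12) — repeating every 3. The shifts repeat in a cycle of length 3: positions 0,1,… shift by +5, +12, +1, then the pattern repeats.
Decoding ydvhw: y−5=t, d−12=r, v−1=u, h−5=c, w−12=k.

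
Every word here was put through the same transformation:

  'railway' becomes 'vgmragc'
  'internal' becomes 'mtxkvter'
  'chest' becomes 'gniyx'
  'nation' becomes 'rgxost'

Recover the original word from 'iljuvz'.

effort

Shifts by position in railway: pos 0: r→v (+4), pos 1: a→g (+6), pos 2: i→m (+4), pos 3: l→r (+6) — repeating every 2. The shifts repeat in a cycle of length 2: positions 0,1,… shift by +4, +6, then the pattern repeats.
Reversing it on iljuvz: i−4=e, l−6=f, j−4=f, u−6=o, v−4=r, z−6=t.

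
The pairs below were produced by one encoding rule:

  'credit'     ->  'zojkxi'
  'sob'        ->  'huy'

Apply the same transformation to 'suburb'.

hxahay

The output letters match the input read backwards, each shifted +6: credit reversed is tiderc. The word is reversed, then every letter is shifted forward by 6.
On suburb: reverse → brubus; then shift: b+6=h, r+6=x, u+6=a, b+6=h, u+6=a, s+6=y.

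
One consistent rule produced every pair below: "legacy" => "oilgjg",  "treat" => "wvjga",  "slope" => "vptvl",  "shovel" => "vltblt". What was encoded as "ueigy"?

In legacy: l→o is +3, e→i is +4, g→l is +5, a→g is +6 — the shift increases by 1 each position. Letter i (0-indexed) is shifted by i+3, so successive shifts are 3, 4, 5, ….
Decoding ueigy: u−3=r, e−4=a, i−5=d, g−6=a, y−7=r.

radar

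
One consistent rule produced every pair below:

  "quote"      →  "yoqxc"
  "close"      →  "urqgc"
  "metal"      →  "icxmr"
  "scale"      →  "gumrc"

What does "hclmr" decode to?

pedal

q(16)→y(24) and u(20)→o(14) fit y≡17x+12 (mod 26); the inverse of 17 mod 26 is 23. This is an affine cipher: with a=0,…,z=25, each position x becomes (17x+12) mod 26.
Decoding hclmr: h(7)→23·(7−12)≡15=p; c(2)→23·(2−12)≡4=e; l(11)→23·(11−12)≡3=d; m(12)→23·(12−12)≡0=a; r(17)→23·(17−12)≡11=l (all mod 26).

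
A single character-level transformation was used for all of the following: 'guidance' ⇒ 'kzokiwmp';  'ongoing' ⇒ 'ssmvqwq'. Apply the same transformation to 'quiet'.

uzolb

In guidance: g→k is +4, u→z is +5, i→o is +6, d→k is +7 — the shift increases by 1 each position. Letter i (0-indexed) is shifted by i+4, so successive shifts are 4, 5, 6, ….
For quiet: q+4=u, u+5=z, i+6=o, e+7=l, t+8=b.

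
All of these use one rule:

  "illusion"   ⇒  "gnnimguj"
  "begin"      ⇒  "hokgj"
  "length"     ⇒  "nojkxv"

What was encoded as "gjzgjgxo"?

infinite

i(8)→g(6) and l(11)→n(13) fit y≡11x+22 (mod 26); the inverse of 11 mod 26 is 19. Each letter's alphabet position (a=0..z=25) is mapped through 11·x+22 mod 26 — an affine cipher.
Undoing it on gjzgjgxo: g(6)→19·(6−22)≡8=i; j(9)→19·(9−22)≡13=n; z(25)→19·(25−22)≡5=f; g(6)→19·(6−22)≡8=i; j(9)→19·(9−22)≡13=n; g(6)→19·(6−22)≡8=i; x(23)→19·(23−22)≡19=t; o(14)→19·(14−22)≡4=e (all mod 26).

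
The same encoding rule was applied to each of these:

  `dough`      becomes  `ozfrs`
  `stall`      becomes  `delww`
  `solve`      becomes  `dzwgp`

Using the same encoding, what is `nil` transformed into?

ytw

Every letter moves 11 places later in the alphabet, wrapping around z→a.
For nil: n+11=y, i+11=t, l+11=w.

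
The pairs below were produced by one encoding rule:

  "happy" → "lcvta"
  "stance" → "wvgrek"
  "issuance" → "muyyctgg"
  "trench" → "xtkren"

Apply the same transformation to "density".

The shifts repeat in a cycle of length 3: positions 0,1,… shift by +4, +2, +6, then the pattern repeats.
Applying it to density: d+4=h, e+2=g, n+6=t, s+4=w, i+2=k, t+6=z, y+4=c.

hgtwkzc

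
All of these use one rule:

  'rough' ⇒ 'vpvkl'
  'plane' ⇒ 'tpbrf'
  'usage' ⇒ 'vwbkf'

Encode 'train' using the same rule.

xvbjr

The shift depends on letter class: consonant r→v is +4, but vowel o→p is +1. Vowels shift forward by 1 and consonants shift forward by 4.
For train: t(cons)+4=x, r(cons)+4=v, a(vowel)+1=b, i(vowel)+1=j, n(cons)+4=r.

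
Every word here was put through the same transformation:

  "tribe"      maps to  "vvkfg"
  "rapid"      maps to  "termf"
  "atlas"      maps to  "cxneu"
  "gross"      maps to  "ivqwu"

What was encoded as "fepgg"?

dance

Shifts by position in tribe: pos 0: t→v (+2), pos 1: r→v (+4), pos 2: i→k (+2), pos 3: b→f (+4) — repeating every 2. A repeating key of period 2 is used — shifts +2, +4 over and over.
Decoding fepgg: f−2=d, e−4=a, p−2=n, g−4=c, g−2=e.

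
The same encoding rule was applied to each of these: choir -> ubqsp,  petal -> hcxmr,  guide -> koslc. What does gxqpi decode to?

c(2)→u(20) and h(7)→b(1) fit y≡17x+12 (mod 26); the inverse of 17 mod 26 is 23. This is an affine cipher: with a=0,…,z=25, each position x becomes (17x+12) mod 26.
Undoing it on gxqpi: g(6)→23·(6−12)≡18=s; x(23)→23·(23−12)≡19=t; q(16)→23·(16−12)≡14=o; p(15)→23·(15−12)≡17=r; i(8)→23·(8−12)≡12=m (all mod 26).

storm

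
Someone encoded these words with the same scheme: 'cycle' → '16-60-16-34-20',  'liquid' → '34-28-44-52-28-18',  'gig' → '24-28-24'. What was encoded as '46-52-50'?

With a=1..z=26, the number is 2·pos + 10.
Reversing it on 46-52-50: 46→(46−10)÷2=18=r, 52→(52−10)÷2=21=u, 50→(50−10)÷2=20=t.

rut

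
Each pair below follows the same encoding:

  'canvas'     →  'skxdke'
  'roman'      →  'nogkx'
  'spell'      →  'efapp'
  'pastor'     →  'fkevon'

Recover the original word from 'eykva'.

skate

Treating letters as 0–25, the rule is x ↦ 17x + 10 (mod 26).
Decoding eykva: e(4)→23·(4−10)≡18=s; y(24)→23·(24−10)≡10=k; k(10)→23·(10−10)≡0=a; v(21)→23·(21−10)≡19=t; a(0)→23·(0−10)≡4=e (all mod 26).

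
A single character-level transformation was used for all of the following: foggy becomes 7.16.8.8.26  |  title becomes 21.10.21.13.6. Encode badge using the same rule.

3.2.5.8.6

Each letter is replaced by its alphabet position (a=1..z=26) + 1.
Applying it to badge: b=2→3, a=1→2, d=4→5, g=7→8, e=5→6.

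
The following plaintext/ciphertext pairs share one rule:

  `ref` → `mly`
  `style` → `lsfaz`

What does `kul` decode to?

The output letters match the input read backwards, each shifted +7: ref reversed is fer. Two steps: reverse the string, then apply a Caesar shift of +7.
Decoding kul: shift back: k−7=d, u−7=n, l−7=e → dne; then reverse → end.

end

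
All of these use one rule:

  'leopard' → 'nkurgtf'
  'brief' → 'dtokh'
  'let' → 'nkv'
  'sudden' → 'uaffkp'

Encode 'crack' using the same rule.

etgem

Vowels shift forward by 6 and consonants shift forward by 2.
On crack: c(cons)+2=e, r(cons)+2=t, a(vowel)+6=g, c(cons)+2=e, k(cons)+2=m.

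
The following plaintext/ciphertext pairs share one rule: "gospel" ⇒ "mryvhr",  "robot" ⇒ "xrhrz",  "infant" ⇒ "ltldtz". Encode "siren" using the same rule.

The rule splits by letter class: vowels +3, consonants +6.
For siren: s(cons)+6=y, i(vowel)+3=l, r(cons)+6=x, e(vowel)+3=h, n(cons)+6=t.

ylxht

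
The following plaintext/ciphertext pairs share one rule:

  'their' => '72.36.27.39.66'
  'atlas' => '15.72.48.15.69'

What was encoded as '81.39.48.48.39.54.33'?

The formula is n = 3×(alphabet index, a=1) + 12.
Reversing it on 81.39.48.48.39.54.33: 81→(81−12)÷3=23=w, 39→(39−12)÷3=9=i, 48→(48−12)÷3=12=l, 48→(48−12)÷3=12=l, 39→(39−12)÷3=9=i, 54→(54−12)÷3=14=n, 33→(33−12)÷3=7=g.

willing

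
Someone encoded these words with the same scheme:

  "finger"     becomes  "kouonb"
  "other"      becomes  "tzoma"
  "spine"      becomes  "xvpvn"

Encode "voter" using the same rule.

In finger: f→k is +5, i→o is +6, n→u is +7, g→o is +8 — the shift increases by 1 each position. Letter i (0-indexed) is shifted by i+5, so successive shifts are 5, 6, 7, ….
For voter: v+5=a, o+6=u, t+7=a, e+8=m, r+9=a.

auama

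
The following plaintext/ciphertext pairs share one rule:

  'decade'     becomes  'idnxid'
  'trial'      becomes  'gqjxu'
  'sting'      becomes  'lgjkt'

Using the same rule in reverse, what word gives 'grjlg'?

d(3)→i(8) and e(4)→d(3) fit y≡21x+23 (mod 26); the inverse of 21 mod 26 is 5. Treating letters as 0–25, the rule is x ↦ 21x + 23 (mod 26).
Undoing it on grjlg: g(6)→5·(6−23)≡19=t; r(17)→5·(17−23)≡22=w; j(9)→5·(9−23)≡8=i; l(11)→5·(11−23)≡18=s; g(6)→5·(6−23)≡19=t (all mod 26).

twist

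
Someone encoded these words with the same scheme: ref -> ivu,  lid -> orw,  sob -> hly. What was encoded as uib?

fry

Each pair mirrors across the alphabet (r↔i, e↔v, f↔u): positions sum to 25. Each letter is replaced by its mirror in the alphabet: a↔z, b↔y, c↔x, and so on (the Atbash cipher).
Undoing it on uib: u↔f, i↔r, b↔y.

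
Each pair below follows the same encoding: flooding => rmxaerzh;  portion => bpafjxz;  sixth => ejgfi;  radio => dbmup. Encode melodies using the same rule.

Shifts by position in flooding: pos 0: f→r (+12), pos 1: l→m (+1), pos 2: o→x (+9), pos 3: o→a (+12), pos 4: d→e (+1), pos 5: i→r (+9) — repeating every 3. It's a Vigenère-style cipher with numeric key [12,1,9]: position i shifts by key[i mod 3].
Applying it to melodies: m+12=y, e+1=f, l+9=u, o+12=a, d+1=e, i+9=r, e+12=q, s+1=t.

yfuaerqt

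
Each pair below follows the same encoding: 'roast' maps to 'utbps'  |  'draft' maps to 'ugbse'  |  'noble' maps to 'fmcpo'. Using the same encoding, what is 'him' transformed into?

nji

The output letters match the input read backwards, each shifted +1: roast reversed is tsaor. The word is reversed, then every letter is shifted forward by 1.
Applying it to him: reverse → mih; then shift: m+1=n, i+1=j, h+1=i.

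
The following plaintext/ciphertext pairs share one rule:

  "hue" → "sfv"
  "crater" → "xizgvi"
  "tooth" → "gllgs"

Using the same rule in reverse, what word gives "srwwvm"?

hidden

Each pair mirrors across the alphabet (h↔s, u↔f, e↔v): positions sum to 25. Each letter is replaced by its mirror in the alphabet: a↔z, b↔y, c↔x, and so on (the Atbash cipher).
Reversing it on srwwvm: s↔h, r↔i, w↔d, w↔d, v↔e, m↔n.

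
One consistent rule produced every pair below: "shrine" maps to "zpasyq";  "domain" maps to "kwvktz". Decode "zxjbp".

spare

The shift increases by 1 at each position, starting from +7: 7, 8, 9, ….
Undoing it on zxjbp: z−7=s, x−8=p, j−9=a, b−10=r, p−11=e.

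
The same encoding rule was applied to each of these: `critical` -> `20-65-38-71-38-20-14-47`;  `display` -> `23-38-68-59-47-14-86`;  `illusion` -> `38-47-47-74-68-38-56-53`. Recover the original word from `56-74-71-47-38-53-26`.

outline

c(#3)→20 and r(#18)→65: differences scale by 3, so n = 3·pos + 11. Each letter becomes 3×(its alphabet position, a=1..z=26) + 11.
Undoing it on 56-74-71-47-38-53-26: 56→(56−11)÷3=15=o, 74→(74−11)÷3=21=u, 71→(71−11)÷3=20=t, 47→(47−11)÷3=12=l, 38→(38−11)÷3=9=i, 53→(53−11)÷3=14=n, 26→(26−11)÷3=5=e.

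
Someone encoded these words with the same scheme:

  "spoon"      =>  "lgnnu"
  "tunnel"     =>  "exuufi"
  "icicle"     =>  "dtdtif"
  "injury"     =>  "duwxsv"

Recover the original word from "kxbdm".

s(18)→l(11) and p(15)→g(6) fit y≡19x+7 (mod 26); the inverse of 19 mod 26 is 11. This is an affine cipher: with a=0,…,z=25, each position x becomes (19x+7) mod 26.
Decoding kxbdm: k(10)→11·(10−7)≡7=h; x(23)→11·(23−7)≡20=u; b(1)→11·(1−7)≡12=m; d(3)→11·(3−7)≡8=i; m(12)→11·(12−7)≡3=d (all mod 26).

humid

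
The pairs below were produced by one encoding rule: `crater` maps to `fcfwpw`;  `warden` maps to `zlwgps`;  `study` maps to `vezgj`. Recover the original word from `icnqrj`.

fringe

Shifts by position in crater: pos 0: c→f (+3), pos 1: r→c (+11), pos 2: a→f (+5), pos 3: t→w (+3), pos 4: e→p (+11), pos 5: r→w (+5) — repeating every 3. It's a Vigenère-style cipher with numeric key [3,11,5]: position i shifts by key[i mod 3].
Reversing it on icnqrj: i−3=f, c−11=r, n−5=i, q−3=n, r−11=g, j−5=e.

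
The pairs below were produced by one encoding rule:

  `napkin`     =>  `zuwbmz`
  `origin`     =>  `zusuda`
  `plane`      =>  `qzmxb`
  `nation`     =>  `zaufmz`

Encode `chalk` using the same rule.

wxmto

The output letters match the input read backwards, each shifted +12: napkin reversed is nikpan. Two steps: reverse the string, then apply a Caesar shift of +12.
For chalk: reverse → klahc; then shift: k+12=w, l+12=x, a+12=m, h+12=t, c+12=o.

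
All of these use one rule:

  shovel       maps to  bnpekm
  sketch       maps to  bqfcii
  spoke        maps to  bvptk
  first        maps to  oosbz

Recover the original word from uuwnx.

lover

The shifts repeat in a cycle of length 3: positions 0,1,… shift by +9, +6, +1, then the pattern repeats.
Decoding uuwnx: u−9=l, u−6=o, w−1=v, n−9=e, x−6=r.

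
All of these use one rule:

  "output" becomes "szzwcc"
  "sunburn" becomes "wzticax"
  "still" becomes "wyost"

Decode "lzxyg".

hurry

The shift increases by 1 at each position, starting from +4: 4, 5, 6, ….
Undoing it on lzxyg: l−4=h, z−5=u, x−6=r, y−7=r, g−8=y.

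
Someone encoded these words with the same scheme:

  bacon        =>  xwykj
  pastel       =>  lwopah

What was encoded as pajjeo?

This is a Caesar cipher with shift 22.
Reversing it on pajjeo: p−22=t, a−22=e, j−22=n, j−22=n, e−22=i, o−22=s.

tennis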